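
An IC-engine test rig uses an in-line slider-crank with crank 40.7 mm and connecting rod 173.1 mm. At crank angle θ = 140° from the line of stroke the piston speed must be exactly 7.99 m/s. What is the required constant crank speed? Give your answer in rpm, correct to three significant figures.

3570

For an in-line slider-crank, |v_piston| = rω|sinθ|·[1 + r cosθ/√(L² − r² sin²θ)].
With r = 0.0407 m, L = 0.1731 m, θ = 140°: the bracketed kinematic factor |dx/dθ| = 0.021395 m.
ω = v/|dx/dθ| = 7.99/0.021395 = 373.46 rad/s.
N = 60ω/(2π) = 3566.3 rpm.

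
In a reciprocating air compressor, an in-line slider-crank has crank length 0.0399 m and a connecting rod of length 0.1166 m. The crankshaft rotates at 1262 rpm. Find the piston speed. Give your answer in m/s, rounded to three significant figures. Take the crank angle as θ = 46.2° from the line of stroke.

4.74

ω = 2π·1262/60 = 132.2 rad/s
For an in-line slider-crank, x = r cosθ + √(L² − r² sin²θ), so v = −rω sinθ·[1 + r cosθ/√(L² − r² sin²θ)].
With r = 0.0399 m, L = 0.1166 m, θ = 46.2°: √(L² − r² sin²θ) = 0.11299 m.
v = −0.0399·132.2·0.72176·[1 + 0.0399·0.69214/0.11299] = -4.7361 m/s.
|v| = 4.7361 m/s.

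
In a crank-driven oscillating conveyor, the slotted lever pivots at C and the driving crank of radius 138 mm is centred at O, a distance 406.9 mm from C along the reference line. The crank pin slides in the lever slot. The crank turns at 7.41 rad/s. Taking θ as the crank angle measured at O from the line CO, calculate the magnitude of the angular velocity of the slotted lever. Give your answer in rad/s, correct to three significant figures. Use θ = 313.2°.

1.63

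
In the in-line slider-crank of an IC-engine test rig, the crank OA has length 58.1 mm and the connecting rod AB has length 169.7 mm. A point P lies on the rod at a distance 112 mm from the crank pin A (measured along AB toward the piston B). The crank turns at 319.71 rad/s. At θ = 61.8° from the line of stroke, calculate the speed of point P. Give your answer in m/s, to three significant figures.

ω = 319.7 rad/s.  Crank-pin speed |V_A| = rω = 18.575 m/s, perpendicular to OA.
Rod angle: sinφ = −(r/L) sinθ ⇒ φ = -17.562°; ω_rod = −rω cosθ/√(L²−r²sin²θ) = -54.253 rad/s.
V_P = V_A + ω_rod × AP, with AP = 0.112 m along the rod.
Components: V_Px = −rω sinθ − a·ω_rod·sinφ = -18.204 m/s;  V_Py = rω cosθ + a·ω_rod·cosφ = +2.9845 m/s.
|V_P| = √(V_Px² + V_Py²) = 18.447 m/s.

18.4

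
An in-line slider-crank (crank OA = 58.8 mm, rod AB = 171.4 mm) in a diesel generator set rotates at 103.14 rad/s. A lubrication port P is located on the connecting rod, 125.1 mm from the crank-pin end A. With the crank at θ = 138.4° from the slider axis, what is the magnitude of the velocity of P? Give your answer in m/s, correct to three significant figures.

3.48

ω = 103.1 rad/s.  Crank-pin speed |V_A| = rω = 6.0646 m/s, perpendicular to OA.
Rod angle: sinφ = −(r/L) sinθ ⇒ φ = -13.166°; ω_rod = −rω cosθ/√(L²−r²sin²θ) = +27.174 rad/s.
V_P = V_A + ω_rod × AP, with AP = 0.1251 m along the rod.
Components: V_Px = −rω sinθ − a·ω_rod·sinφ = -3.2522 m/s;  V_Py = rω cosθ + a·ω_rod·cosφ = -1.2251 m/s.
|V_P| = √(V_Px² + V_Py²) = 3.4753 m/s.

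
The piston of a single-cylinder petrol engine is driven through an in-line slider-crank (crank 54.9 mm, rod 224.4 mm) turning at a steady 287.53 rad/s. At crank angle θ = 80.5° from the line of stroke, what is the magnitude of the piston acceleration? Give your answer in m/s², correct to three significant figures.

331

ω = 287.5 rad/s
x(θ) = r cosθ + √(L² − r² sin²θ); with ω constant, a = ω²·d²x/dθ².
d²x/dθ² = −r cosθ − r²(cos2θ)/√u − r⁴ sin²2θ/(4u^{3/2}),  u = L² − r² sin²θ = 0.0474235 m².
Substituting r = 0.0549 m, L = 0.2244 m, θ = 80.5°: d²x/dθ² = +0.0040019 m.
a = ω²·d²x/dθ² = (287.5)²·(+0.0040019) = +330.85 m/s²;  |a| = 330.85 m/s².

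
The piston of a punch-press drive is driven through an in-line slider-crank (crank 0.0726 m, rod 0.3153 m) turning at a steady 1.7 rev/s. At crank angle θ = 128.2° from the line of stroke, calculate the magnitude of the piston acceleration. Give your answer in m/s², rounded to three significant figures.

5.55

ω = 2π·1.7 = 10.68 rad/s
x(θ) = r cosθ + √(L² − r² sin²θ); with ω constant, a = ω²·d²x/dθ².
d²x/dθ² = −r cosθ − r²(cos2θ)/√u − r⁴ sin²2θ/(4u^{3/2}),  u = L² − r² sin²θ = 0.096159 m².
Substituting r = 0.0726 m, L = 0.3153 m, θ = 128.2°: d²x/dθ² = +0.048673 m.
a = ω²·d²x/dθ² = (10.68)²·(+0.048673) = +5.5533 m/s²;  |a| = 5.5533 m/s².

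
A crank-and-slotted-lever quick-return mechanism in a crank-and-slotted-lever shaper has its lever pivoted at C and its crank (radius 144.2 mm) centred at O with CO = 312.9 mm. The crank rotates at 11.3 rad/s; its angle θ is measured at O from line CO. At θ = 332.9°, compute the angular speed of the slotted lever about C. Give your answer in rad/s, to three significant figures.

ω = 11.3 rad/s
Crank pin A relative to C: A = (d + r cosθ, r sinθ); lever angle φ = atan2(r sinθ, d + r cosθ).
Differentiating tanφ: φ̇ = rω(d cosθ + r)/(d² + r² + 2dr cosθ).
d² + r² + 2dr cosθ = |CA|² = 0.199033 m²;  d cosθ + r = +0.42275 m.
|ω_lever| = |0.1442·11.3·+0.42275| / 0.199033 = 3.461 rad/s.

3.46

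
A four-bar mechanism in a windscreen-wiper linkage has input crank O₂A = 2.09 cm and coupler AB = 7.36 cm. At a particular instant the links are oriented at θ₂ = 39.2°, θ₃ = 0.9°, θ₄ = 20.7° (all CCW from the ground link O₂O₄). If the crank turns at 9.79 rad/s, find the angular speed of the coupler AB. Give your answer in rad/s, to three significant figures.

ω₂ = 9.79 rad/s
Differentiating the loop-closure r₂e^{iθ₂}+r₃e^{iθ₃}=r₁+r₄e^{iθ₄} gives r₂ω₂e^{iθ₂}+r₃ω₃e^{iθ₃}=r₄ω₄e^{iθ₄}.
Eliminating the other unknown: ω₃ = r₂ω₂ sin(θ₄−θ₂) / [r₃ sin(θ₃−θ₄)].
Numerator sine = -0.31730; denominator sine = -0.33874.
Result = 0.0209·9.79·(-0.31730) / (0.0736·(-0.33874)) = +2.6041 rad/s; magnitude 2.6041 rad/s.

2.60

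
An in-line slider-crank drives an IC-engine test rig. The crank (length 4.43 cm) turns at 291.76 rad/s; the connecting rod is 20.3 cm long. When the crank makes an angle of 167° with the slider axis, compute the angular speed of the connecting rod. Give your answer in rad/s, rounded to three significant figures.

ω = 291.8 rad/s
The rod makes angle φ with the slider axis where L sinφ = r sinθ; differentiating, L cosφ·φ̇ = r ω cosθ.
L cosφ = √(L² − r² sin²θ) = 0.20276 m.
|ω_rod| = r ω |cosθ| / √(L² − r² sin²θ) = 0.0443·291.8·0.97437/0.20276 = 62.113 rad/s.

62.1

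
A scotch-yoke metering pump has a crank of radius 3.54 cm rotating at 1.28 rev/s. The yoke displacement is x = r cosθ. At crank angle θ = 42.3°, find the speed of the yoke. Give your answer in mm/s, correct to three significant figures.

ω = 8.042 rad/s (from 1.28 rev/s).
x = r cosθ ⇒ ẋ = −rω sinθ.
|v| = rω|sinθ| = 0.0354·8.042·|sin 42.3°| = 0.19161 m/s = 191.61 mm/s.

192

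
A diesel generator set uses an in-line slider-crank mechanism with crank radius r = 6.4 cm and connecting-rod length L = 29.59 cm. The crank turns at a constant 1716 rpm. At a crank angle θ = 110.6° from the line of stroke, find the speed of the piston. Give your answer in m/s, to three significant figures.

ω = 2π·1716/60 = 179.7 rad/s
For an in-line slider-crank, x = r cosθ + √(L² − r² sin²θ), so v = −rω sinθ·[1 + r cosθ/√(L² − r² sin²θ)].
With r = 0.064 m, L = 0.2959 m, θ = 110.6°: √(L² − r² sin²θ) = 0.28977 m.
v = −0.064·179.7·0.93606·[1 + 0.064·-0.35184/0.28977] = -9.9288 m/s.
|v| = 9.9288 m/s.

9.93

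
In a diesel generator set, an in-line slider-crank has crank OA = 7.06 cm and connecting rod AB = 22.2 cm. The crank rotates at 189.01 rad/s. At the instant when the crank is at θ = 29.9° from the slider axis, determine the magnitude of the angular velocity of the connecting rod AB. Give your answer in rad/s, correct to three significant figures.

52.8

ω = 189 rad/s
The rod makes angle φ with the slider axis where L sinφ = r sinθ; differentiating, L cosφ·φ̇ = r ω cosθ.
L cosφ = √(L² − r² sin²θ) = 0.21919 m.
|ω_rod| = r ω |cosθ| / √(L² − r² sin²θ) = 0.0706·189·0.86690/0.21919 = 52.775 rad/s.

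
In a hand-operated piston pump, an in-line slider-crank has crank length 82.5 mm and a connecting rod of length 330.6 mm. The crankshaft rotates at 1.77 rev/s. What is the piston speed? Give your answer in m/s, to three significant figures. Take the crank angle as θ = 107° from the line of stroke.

0.811

ω = 2π·1.77 = 11.12 rad/s
For an in-line slider-crank, x = r cosθ + √(L² − r² sin²θ), so v = −rω sinθ·[1 + r cosθ/√(L² − r² sin²θ)].
With r = 0.0825 m, L = 0.3306 m, θ = 107°: √(L² − r² sin²θ) = 0.32105 m.
v = −0.0825·11.12·0.95630·[1 + 0.0825·-0.29237/0.32105] = -0.81149 m/s.
|v| = 0.81149 m/s.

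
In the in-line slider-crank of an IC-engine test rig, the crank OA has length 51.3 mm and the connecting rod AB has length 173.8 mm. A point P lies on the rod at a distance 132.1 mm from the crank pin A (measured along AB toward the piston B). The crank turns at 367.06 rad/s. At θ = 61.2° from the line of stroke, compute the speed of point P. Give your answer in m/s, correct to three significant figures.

ω = 367.1 rad/s.  Crank-pin speed |V_A| = rω = 18.83 m/s, perpendicular to OA.
Rod angle: sinφ = −(r/L) sinθ ⇒ φ = -14.990°; ω_rod = −rω cosθ/√(L²−r²sin²θ) = -54.034 rad/s.
V_P = V_A + ω_rod × AP, with AP = 0.1321 m along the rod.
Components: V_Px = −rω sinθ − a·ω_rod·sinφ = -18.347 m/s;  V_Py = rω cosθ + a·ω_rod·cosφ = +2.1765 m/s.
|V_P| = √(V_Px² + V_Py²) = 18.476 m/s.

18.5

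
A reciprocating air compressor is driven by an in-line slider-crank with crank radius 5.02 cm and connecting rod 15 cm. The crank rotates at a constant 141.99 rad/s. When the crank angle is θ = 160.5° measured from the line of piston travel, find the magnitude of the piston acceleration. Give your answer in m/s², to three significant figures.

685

ω = 142 rad/s
x(θ) = r cosθ + √(L² − r² sin²θ); with ω constant, a = ω²·d²x/dθ².
d²x/dθ² = −r cosθ − r²(cos2θ)/√u − r⁴ sin²2θ/(4u^{3/2}),  u = L² − r² sin²θ = 0.0222192 m².
Substituting r = 0.0502 m, L = 0.15 m, θ = 160.5°: d²x/dθ² = +0.033992 m.
a = ω²·d²x/dθ² = (142)²·(+0.033992) = +685.32 m/s²;  |a| = 685.32 m/s².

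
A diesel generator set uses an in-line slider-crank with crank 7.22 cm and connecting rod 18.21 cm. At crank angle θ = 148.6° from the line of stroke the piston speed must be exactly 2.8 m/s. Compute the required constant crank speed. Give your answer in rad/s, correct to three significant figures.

114

For an in-line slider-crank, |v_piston| = rω|sinθ|·[1 + r cosθ/√(L² − r² sin²θ)].
With r = 0.0722 m, L = 0.1821 m, θ = 148.6°: the bracketed kinematic factor |dx/dθ| = 0.024606 m.
ω = v/|dx/dθ| = 2.8/0.024606 = 113.79 rad/s.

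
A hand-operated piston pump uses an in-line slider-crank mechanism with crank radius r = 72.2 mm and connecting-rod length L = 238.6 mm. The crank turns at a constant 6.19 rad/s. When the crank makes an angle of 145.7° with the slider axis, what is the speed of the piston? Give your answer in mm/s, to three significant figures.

188

ω = 6.19 rad/s
For an in-line slider-crank, x = r cosθ + √(L² − r² sin²θ), so v = −rω sinθ·[1 + r cosθ/√(L² − r² sin²θ)].
With r = 0.0722 m, L = 0.2386 m, θ = 145.7°: √(L² − r² sin²θ) = 0.23511 m.
v = −0.0722·6.19·0.56353·[1 + 0.0722·-0.82610/0.23511] = -0.18796 m/s.
|v| = 0.18796 m/s = 187.96 mm/s.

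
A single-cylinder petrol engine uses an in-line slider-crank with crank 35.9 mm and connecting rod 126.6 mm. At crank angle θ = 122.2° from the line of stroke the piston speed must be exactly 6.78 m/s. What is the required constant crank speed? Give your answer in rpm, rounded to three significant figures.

For an in-line slider-crank, |v_piston| = rω|sinθ|·[1 + r cosθ/√(L² − r² sin²θ)].
With r = 0.0359 m, L = 0.1266 m, θ = 122.2°: the bracketed kinematic factor |dx/dθ| = 0.02565 m.
ω = v/|dx/dθ| = 6.78/0.02565 = 264.33 rad/s.
N = 60ω/(2π) = 2524.2 rpm.

2520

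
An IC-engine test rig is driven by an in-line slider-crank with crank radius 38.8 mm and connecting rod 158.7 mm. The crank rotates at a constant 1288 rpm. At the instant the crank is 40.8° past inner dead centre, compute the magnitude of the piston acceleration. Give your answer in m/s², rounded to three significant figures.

ω = 2π·1288/60 = 134.9 rad/s
x(θ) = r cosθ + √(L² − r² sin²θ); with ω constant, a = ω²·d²x/dθ².
d²x/dθ² = −r cosθ − r²(cos2θ)/√u − r⁴ sin²2θ/(4u^{3/2}),  u = L² − r² sin²θ = 0.0245429 m².
Substituting r = 0.0388 m, L = 0.1587 m, θ = 40.8°: d²x/dθ² = -0.030919 m.
a = ω²·d²x/dθ² = (134.9)²·(-0.030919) = -562.5 m/s²;  |a| = 562.5 m/s².

562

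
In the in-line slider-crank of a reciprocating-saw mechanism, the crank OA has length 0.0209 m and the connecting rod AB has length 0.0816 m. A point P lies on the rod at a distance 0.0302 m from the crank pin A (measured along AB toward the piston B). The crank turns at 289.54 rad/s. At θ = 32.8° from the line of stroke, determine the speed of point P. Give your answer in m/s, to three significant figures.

4.78

ω = 289.5 rad/s.  Crank-pin speed |V_A| = rω = 6.0514 m/s, perpendicular to OA.
Rod angle: sinφ = −(r/L) sinθ ⇒ φ = -7.975°; ω_rod = −rω cosθ/√(L²−r²sin²θ) = -62.945 rad/s.
V_P = V_A + ω_rod × AP, with AP = 0.0302 m along the rod.
Components: V_Px = −rω sinθ − a·ω_rod·sinφ = -3.5418 m/s;  V_Py = rω cosθ + a·ω_rod·cosφ = +3.2041 m/s.
|V_P| = √(V_Px² + V_Py²) = 4.776 m/s.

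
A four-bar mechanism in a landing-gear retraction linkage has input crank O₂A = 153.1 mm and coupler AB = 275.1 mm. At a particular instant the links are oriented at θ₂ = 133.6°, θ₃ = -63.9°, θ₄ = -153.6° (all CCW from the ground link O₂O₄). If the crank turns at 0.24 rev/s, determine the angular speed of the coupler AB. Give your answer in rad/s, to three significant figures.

ω₂ = 1.508 rad/s (from 0.24 rev/s).
Differentiating the loop-closure r₂e^{iθ₂}+r₃e^{iθ₃}=r₁+r₄e^{iθ₄} gives r₂ω₂e^{iθ₂}+r₃ω₃e^{iθ₃}=r₄ω₄e^{iθ₄}.
Eliminating the other unknown: ω₃ = r₂ω₂ sin(θ₄−θ₂) / [r₃ sin(θ₃−θ₄)].
Numerator sine = +0.95528; denominator sine = +0.99999.
Result = 0.1531·1.508·(+0.95528) / (0.2751·(+0.99999)) = +0.8017 rad/s; magnitude 0.8017 rad/s.

0.802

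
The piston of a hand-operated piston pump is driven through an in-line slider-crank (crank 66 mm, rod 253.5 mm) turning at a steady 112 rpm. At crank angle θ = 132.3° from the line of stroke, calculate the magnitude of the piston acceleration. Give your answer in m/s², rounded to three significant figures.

6.29

ω = 2π·112/60 = 11.73 rad/s
x(θ) = r cosθ + √(L² − r² sin²θ); with ω constant, a = ω²·d²x/dθ².
d²x/dθ² = −r cosθ − r²(cos2θ)/√u − r⁴ sin²2θ/(4u^{3/2}),  u = L² − r² sin²θ = 0.0618793 m².
Substituting r = 0.066 m, L = 0.2535 m, θ = 132.3°: d²x/dθ² = +0.045761 m.
a = ω²·d²x/dθ² = (11.73)²·(+0.045761) = +6.2949 m/s²;  |a| = 6.2949 m/s².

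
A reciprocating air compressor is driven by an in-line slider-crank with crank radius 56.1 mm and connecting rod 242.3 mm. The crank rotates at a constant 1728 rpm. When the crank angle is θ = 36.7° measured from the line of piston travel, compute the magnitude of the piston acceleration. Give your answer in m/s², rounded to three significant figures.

1600

ω = 2π·1728/60 = 181 rad/s
x(θ) = r cosθ + √(L² − r² sin²θ); with ω constant, a = ω²·d²x/dθ².
d²x/dθ² = −r cosθ − r²(cos2θ)/√u − r⁴ sin²2θ/(4u^{3/2}),  u = L² − r² sin²θ = 0.0575852 m².
Substituting r = 0.0561 m, L = 0.2423 m, θ = 36.7°: d²x/dθ² = -0.048891 m.
a = ω²·d²x/dθ² = (181)²·(-0.048891) = -1600.9 m/s²;  |a| = 1600.9 m/s².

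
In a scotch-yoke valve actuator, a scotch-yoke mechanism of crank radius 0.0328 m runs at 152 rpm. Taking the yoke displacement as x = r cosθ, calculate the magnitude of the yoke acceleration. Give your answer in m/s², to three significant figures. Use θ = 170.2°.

ω = 15.92 rad/s (from 152 rpm).
x = r cosθ ⇒ ẍ = −rω² cosθ (ω constant).
|a| = rω²|cosθ| = 0.0328·(15.92)²·|cos 170.2°| = 8.1891 m/s².

8.19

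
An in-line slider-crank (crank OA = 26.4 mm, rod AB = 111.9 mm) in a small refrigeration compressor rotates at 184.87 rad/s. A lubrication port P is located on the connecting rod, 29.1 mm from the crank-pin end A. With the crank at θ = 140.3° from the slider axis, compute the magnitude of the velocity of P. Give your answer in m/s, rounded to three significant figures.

ω = 184.9 rad/s.  Crank-pin speed |V_A| = rω = 4.8806 m/s, perpendicular to OA.
Rod angle: sinφ = −(r/L) sinθ ⇒ φ = -8.668°; ω_rod = −rω cosθ/√(L²−r²sin²θ) = +33.945 rad/s.
V_P = V_A + ω_rod × AP, with AP = 0.0291 m along the rod.
Components: V_Px = −rω sinθ − a·ω_rod·sinφ = -2.9687 m/s;  V_Py = rω cosθ + a·ω_rod·cosφ = -2.7786 m/s.
|V_P| = √(V_Px² + V_Py²) = 4.0662 m/s.

4.07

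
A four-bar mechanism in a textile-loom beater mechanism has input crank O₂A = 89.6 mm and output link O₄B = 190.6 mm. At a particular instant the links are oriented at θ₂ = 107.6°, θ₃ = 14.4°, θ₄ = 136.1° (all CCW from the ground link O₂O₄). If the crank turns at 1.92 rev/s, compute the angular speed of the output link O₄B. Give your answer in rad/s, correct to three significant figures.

6.66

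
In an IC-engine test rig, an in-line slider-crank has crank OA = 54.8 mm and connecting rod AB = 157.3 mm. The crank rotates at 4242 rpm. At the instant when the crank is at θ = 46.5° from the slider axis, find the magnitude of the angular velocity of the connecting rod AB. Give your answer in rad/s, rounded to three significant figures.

110

ω = 444.2 rad/s (converted from 4242 rpm).
The rod makes angle φ with the slider axis where L sinφ = r sinθ; differentiating, L cosφ·φ̇ = r ω cosθ.
L cosφ = √(L² − r² sin²θ) = 0.15219 m.
|ω_rod| = r ω |cosθ| / √(L² − r² sin²θ) = 0.0548·444.2·0.68835/0.15219 = 110.1 rad/s.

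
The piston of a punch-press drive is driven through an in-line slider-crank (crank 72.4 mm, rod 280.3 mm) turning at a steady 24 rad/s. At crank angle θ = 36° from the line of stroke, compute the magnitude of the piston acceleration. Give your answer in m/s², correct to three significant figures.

37.3

ω = 24 rad/s
x(θ) = r cosθ + √(L² − r² sin²θ); with ω constant, a = ω²·d²x/dθ².
d²x/dθ² = −r cosθ − r²(cos2θ)/√u − r⁴ sin²2θ/(4u^{3/2}),  u = L² − r² sin²θ = 0.0767571 m².
Substituting r = 0.0724 m, L = 0.2803 m, θ = 36°: d²x/dθ² = -0.064712 m.
a = ω²·d²x/dθ² = (24)²·(-0.064712) = -37.274 m/s²;  |a| = 37.274 m/s².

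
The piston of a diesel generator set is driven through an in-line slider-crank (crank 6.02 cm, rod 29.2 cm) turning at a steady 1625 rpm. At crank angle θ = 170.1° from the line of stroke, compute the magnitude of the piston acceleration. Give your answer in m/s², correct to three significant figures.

1380

ω = 2π·1625/60 = 170.2 rad/s
x(θ) = r cosθ + √(L² − r² sin²θ); with ω constant, a = ω²·d²x/dθ².
d²x/dθ² = −r cosθ − r²(cos2θ)/√u − r⁴ sin²2θ/(4u^{3/2}),  u = L² − r² sin²θ = 0.0851569 m².
Substituting r = 0.0602 m, L = 0.292 m, θ = 170.1°: d²x/dθ² = +0.047604 m.
a = ω²·d²x/dθ² = (170.2)²·(+0.047604) = +1378.5 m/s²;  |a| = 1378.5 m/s².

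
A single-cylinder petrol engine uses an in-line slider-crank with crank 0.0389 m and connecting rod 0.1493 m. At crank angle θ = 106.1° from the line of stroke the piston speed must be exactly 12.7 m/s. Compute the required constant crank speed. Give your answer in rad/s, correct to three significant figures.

367

For an in-line slider-crank, |v_piston| = rω|sinθ|·[1 + r cosθ/√(L² − r² sin²θ)].
With r = 0.0389 m, L = 0.1493 m, θ = 106.1°: the bracketed kinematic factor |dx/dθ| = 0.034585 m.
ω = v/|dx/dθ| = 12.7/0.034585 = 367.21 rad/s.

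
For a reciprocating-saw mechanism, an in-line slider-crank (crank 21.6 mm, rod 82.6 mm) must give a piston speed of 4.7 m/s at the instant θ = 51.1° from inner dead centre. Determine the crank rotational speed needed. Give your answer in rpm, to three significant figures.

For an in-line slider-crank, |v_piston| = rω|sinθ|·[1 + r cosθ/√(L² − r² sin²θ)].
With r = 0.0216 m, L = 0.0826 m, θ = 51.1°: the bracketed kinematic factor |dx/dθ| = 0.019629 m.
ω = v/|dx/dθ| = 4.7/0.019629 = 239.44 rad/s.
N = 60ω/(2π) = 2286.4 rpm.

2290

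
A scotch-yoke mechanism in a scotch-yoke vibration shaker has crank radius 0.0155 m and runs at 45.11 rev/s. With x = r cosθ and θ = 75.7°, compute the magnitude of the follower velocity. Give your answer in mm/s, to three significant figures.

ω = 283.4 rad/s (from 45.11 rev/s).
x = r cosθ ⇒ ẋ = −rω sinθ.
|v| = rω|sinθ| = 0.0155·283.4·|sin 75.7°| = 4.2571 m/s = 4257.1 mm/s.

4260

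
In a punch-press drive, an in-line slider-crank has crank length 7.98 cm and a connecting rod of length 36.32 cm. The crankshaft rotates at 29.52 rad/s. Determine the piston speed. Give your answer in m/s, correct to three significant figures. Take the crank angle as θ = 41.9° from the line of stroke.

ω = 29.52 rad/s
For an in-line slider-crank, x = r cosθ + √(L² − r² sin²θ), so v = −rω sinθ·[1 + r cosθ/√(L² − r² sin²θ)].
With r = 0.0798 m, L = 0.3632 m, θ = 41.9°: √(L² − r² sin²θ) = 0.35927 m.
v = −0.0798·29.52·0.66783·[1 + 0.0798·0.74431/0.35927] = -1.8333 m/s.
|v| = 1.8333 m/s.

1.83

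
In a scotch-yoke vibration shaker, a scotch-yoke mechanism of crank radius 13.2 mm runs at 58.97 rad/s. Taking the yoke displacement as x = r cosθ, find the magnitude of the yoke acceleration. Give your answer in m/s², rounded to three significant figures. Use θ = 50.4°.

ω = 58.97 rad/s
x = r cosθ ⇒ ẍ = −rω² cosθ (ω constant).
|a| = rω²|cosθ| = 0.0132·(58.97)²·|cos 50.4°| = 29.259 m/s².

29.3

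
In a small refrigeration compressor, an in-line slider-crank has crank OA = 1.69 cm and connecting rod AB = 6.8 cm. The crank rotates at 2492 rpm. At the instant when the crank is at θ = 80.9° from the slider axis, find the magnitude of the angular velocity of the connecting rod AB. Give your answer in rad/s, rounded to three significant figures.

10.6

ω = 261 rad/s (converted from 2492 rpm).
The rod makes angle φ with the slider axis where L sinφ = r sinθ; differentiating, L cosφ·φ̇ = r ω cosθ.
L cosφ = √(L² − r² sin²θ) = 0.065921 m.
|ω_rod| = r ω |cosθ| / √(L² − r² sin²θ) = 0.0169·261·0.15816/0.065921 = 10.581 rad/s.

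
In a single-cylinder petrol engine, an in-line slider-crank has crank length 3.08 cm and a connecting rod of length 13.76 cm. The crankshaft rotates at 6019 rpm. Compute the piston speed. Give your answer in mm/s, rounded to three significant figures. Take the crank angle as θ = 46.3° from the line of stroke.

16200

ω = 2π·6019/60 = 630.3 rad/s
For an in-line slider-crank, x = r cosθ + √(L² − r² sin²θ), so v = −rω sinθ·[1 + r cosθ/√(L² − r² sin²θ)].
With r = 0.0308 m, L = 0.1376 m, θ = 46.3°: √(L² − r² sin²θ) = 0.13579 m.
v = −0.0308·630.3·0.72297·[1 + 0.0308·0.69088/0.13579] = -16.235 m/s.
|v| = 16.235 m/s = 16235 mm/s.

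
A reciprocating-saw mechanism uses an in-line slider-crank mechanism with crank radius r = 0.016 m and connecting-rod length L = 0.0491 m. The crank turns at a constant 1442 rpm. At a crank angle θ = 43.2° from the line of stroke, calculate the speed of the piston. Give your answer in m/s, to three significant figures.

2.06

ω = 2π·1442/60 = 151 rad/s
For an in-line slider-crank, x = r cosθ + √(L² − r² sin²θ), so v = −rω sinθ·[1 + r cosθ/√(L² − r² sin²θ)].
With r = 0.016 m, L = 0.0491 m, θ = 43.2°: √(L² − r² sin²θ) = 0.047863 m.
v = −0.016·151·0.68455·[1 + 0.016·0.72897/0.047863] = -2.057 m/s.
|v| = 2.057 m/s.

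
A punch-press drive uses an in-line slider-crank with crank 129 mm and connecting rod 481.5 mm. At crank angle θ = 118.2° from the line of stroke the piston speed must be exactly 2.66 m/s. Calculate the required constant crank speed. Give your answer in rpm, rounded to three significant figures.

257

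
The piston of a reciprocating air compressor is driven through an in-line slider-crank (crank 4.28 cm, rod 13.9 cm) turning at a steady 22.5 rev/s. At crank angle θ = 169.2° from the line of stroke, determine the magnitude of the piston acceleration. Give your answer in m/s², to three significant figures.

ω = 2π·22.5 = 141.4 rad/s
x(θ) = r cosθ + √(L² − r² sin²θ); with ω constant, a = ω²·d²x/dθ².
d²x/dθ² = −r cosθ − r²(cos2θ)/√u − r⁴ sin²2θ/(4u^{3/2}),  u = L² − r² sin²θ = 0.0192567 m².
Substituting r = 0.0428 m, L = 0.139 m, θ = 169.2°: d²x/dθ² = +0.029726 m.
a = ω²·d²x/dθ² = (141.4)²·(+0.029726) = +594.1 m/s²;  |a| = 594.1 m/s².

594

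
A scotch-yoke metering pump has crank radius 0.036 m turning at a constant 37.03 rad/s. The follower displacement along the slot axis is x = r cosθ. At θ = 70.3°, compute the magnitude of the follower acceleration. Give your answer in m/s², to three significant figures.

ω = 37.03 rad/s
x = r cosθ ⇒ ẍ = −rω² cosθ (ω constant).
|a| = rω²|cosθ| = 0.036·(37.03)²·|cos 70.3°| = 16.64 m/s².

16.6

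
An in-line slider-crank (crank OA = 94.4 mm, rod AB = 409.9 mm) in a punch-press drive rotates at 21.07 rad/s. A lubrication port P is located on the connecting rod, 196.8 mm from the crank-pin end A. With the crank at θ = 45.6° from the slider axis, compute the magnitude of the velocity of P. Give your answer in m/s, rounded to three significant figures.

1.69

ω = 21.07 rad/s.  Crank-pin speed |V_A| = rω = 1.989 m/s, perpendicular to OA.
Rod angle: sinφ = −(r/L) sinθ ⇒ φ = -9.471°; ω_rod = −rω cosθ/√(L²−r²sin²θ) = -3.442 rad/s.
V_P = V_A + ω_rod × AP, with AP = 0.1968 m along the rod.
Components: V_Px = −rω sinθ − a·ω_rod·sinφ = -1.5326 m/s;  V_Py = rω cosθ + a·ω_rod·cosφ = +0.72349 m/s.
|V_P| = √(V_Px² + V_Py²) = 1.6947 m/s.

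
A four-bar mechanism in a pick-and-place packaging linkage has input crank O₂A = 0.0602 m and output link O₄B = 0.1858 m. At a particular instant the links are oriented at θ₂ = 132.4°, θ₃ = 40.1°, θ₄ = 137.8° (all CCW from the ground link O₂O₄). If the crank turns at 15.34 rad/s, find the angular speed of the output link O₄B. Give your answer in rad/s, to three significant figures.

ω₂ = 15.34 rad/s
Differentiating the loop-closure r₂e^{iθ₂}+r₃e^{iθ₃}=r₁+r₄e^{iθ₄} gives r₂ω₂e^{iθ₂}+r₃ω₃e^{iθ₃}=r₄ω₄e^{iθ₄}.
Eliminating the other unknown: ω₄ = r₂ω₂ sin(θ₂−θ₃) / [r₄ sin(θ₄−θ₃)].
Numerator sine = +0.99919; denominator sine = +0.99098.
Result = 0.0602·15.34·(+0.99919) / (0.1858·(+0.99098)) = +5.0114 rad/s; magnitude 5.0114 rad/s.

5.01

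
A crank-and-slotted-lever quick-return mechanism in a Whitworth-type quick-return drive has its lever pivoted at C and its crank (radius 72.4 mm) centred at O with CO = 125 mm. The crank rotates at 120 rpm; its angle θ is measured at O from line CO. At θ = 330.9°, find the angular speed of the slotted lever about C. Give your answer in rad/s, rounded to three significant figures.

ω = 12.57 rad/s (from 120 rpm).
Crank pin A relative to C: A = (d + r cosθ, r sinθ); lever angle φ = atan2(r sinθ, d + r cosθ).
Differentiating tanφ: φ̇ = rω(d cosθ + r)/(d² + r² + 2dr cosθ).
d² + r² + 2dr cosθ = |CA|² = 0.036682 m²;  d cosθ + r = +0.18162 m.
|ω_lever| = |0.0724·12.57·+0.18162| / 0.036682 = 4.5047 rad/s.

4.50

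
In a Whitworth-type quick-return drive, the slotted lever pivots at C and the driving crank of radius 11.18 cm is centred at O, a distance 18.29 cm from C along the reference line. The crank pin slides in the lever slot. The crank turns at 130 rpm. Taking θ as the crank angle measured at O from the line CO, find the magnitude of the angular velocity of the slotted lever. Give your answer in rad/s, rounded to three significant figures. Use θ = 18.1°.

ω = 13.61 rad/s (from 130 rpm).
Crank pin A relative to C: A = (d + r cosθ, r sinθ); lever angle φ = atan2(r sinθ, d + r cosθ).
Differentiating tanφ: φ̇ = rω(d cosθ + r)/(d² + r² + 2dr cosθ).
d² + r² + 2dr cosθ = |CA|² = 0.0848244 m²;  d cosθ + r = +0.28565 m.
|ω_lever| = |0.1118·13.61·+0.28565| / 0.0848244 = 5.1254 rad/s.

5.13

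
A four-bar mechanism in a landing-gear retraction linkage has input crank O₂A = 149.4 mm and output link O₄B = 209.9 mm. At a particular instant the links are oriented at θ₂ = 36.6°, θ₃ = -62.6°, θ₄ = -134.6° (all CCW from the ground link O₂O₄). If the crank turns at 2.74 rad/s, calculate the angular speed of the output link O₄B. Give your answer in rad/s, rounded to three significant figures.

2.02

ω₂ = 2.74 rad/s
Differentiating the loop-closure r₂e^{iθ₂}+r₃e^{iθ₃}=r₁+r₄e^{iθ₄} gives r₂ω₂e^{iθ₂}+r₃ω₃e^{iθ₃}=r₄ω₄e^{iθ₄}.
Eliminating the other unknown: ω₄ = r₂ω₂ sin(θ₂−θ₃) / [r₄ sin(θ₄−θ₃)].
Numerator sine = +0.98714; denominator sine = -0.95106.
Result = 0.1494·2.74·(+0.98714) / (0.2099·(-0.95106)) = -2.0242 rad/s; magnitude 2.0242 rad/s.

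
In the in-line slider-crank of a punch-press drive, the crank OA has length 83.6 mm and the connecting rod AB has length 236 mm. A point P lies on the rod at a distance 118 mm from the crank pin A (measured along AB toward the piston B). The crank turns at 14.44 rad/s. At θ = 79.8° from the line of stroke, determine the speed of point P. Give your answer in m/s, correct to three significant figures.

1.23

ω = 14.44 rad/s.  Crank-pin speed |V_A| = rω = 1.2072 m/s, perpendicular to OA.
Rod angle: sinφ = −(r/L) sinθ ⇒ φ = -20.404°; ω_rod = −rω cosθ/√(L²−r²sin²θ) = -0.96646 rad/s.
V_P = V_A + ω_rod × AP, with AP = 0.118 m along the rod.
Components: V_Px = −rω sinθ − a·ω_rod·sinφ = -1.2279 m/s;  V_Py = rω cosθ + a·ω_rod·cosφ = +0.10689 m/s.
|V_P| = √(V_Px² + V_Py²) = 1.2325 m/s.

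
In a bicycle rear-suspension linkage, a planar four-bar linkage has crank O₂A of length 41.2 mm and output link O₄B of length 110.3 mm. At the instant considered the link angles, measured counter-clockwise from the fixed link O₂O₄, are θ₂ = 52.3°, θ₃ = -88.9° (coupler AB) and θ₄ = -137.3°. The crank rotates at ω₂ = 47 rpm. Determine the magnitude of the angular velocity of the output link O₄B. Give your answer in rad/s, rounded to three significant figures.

ω₂ = 4.922 rad/s (from 47 rpm).
Differentiating the loop-closure r₂e^{iθ₂}+r₃e^{iθ₃}=r₁+r₄e^{iθ₄} gives r₂ω₂e^{iθ₂}+r₃ω₃e^{iθ₃}=r₄ω₄e^{iθ₄}.
Eliminating the other unknown: ω₄ = r₂ω₂ sin(θ₂−θ₃) / [r₄ sin(θ₄−θ₃)].
Numerator sine = +0.62660; denominator sine = -0.74780.
Result = 0.0412·4.922·(+0.62660) / (0.1103·(-0.74780)) = -1.5405 rad/s; magnitude 1.5405 rad/s.

1.54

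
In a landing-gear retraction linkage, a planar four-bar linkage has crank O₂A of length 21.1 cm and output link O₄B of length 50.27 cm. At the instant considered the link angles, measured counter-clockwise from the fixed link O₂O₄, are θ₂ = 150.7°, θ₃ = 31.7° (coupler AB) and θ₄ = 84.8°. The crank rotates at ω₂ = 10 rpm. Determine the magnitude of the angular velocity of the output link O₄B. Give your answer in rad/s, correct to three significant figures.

0.481

ω₂ = 1.047 rad/s (from 10 rpm).
Differentiating the loop-closure r₂e^{iθ₂}+r₃e^{iθ₃}=r₁+r₄e^{iθ₄} gives r₂ω₂e^{iθ₂}+r₃ω₃e^{iθ₃}=r₄ω₄e^{iθ₄}.
Eliminating the other unknown: ω₄ = r₂ω₂ sin(θ₂−θ₃) / [r₄ sin(θ₄−θ₃)].
Numerator sine = +0.87462; denominator sine = +0.79968.
Result = 0.211·1.047·(+0.87462) / (0.5027·(+0.79968)) = +0.48073 rad/s; magnitude 0.48073 rad/s.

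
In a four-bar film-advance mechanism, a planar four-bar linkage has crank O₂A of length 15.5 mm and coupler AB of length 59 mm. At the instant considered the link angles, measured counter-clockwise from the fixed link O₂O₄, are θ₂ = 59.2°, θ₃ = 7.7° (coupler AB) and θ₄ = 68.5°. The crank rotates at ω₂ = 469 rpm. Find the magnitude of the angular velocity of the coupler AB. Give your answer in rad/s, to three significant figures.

2.39

ω₂ = 49.11 rad/s (from 469 rpm).
Differentiating the loop-closure r₂e^{iθ₂}+r₃e^{iθ₃}=r₁+r₄e^{iθ₄} gives r₂ω₂e^{iθ₂}+r₃ω₃e^{iθ₃}=r₄ω₄e^{iθ₄}.
Eliminating the other unknown: ω₃ = r₂ω₂ sin(θ₄−θ₂) / [r₃ sin(θ₃−θ₄)].
Numerator sine = +0.16160; denominator sine = -0.87292.
Result = 0.0155·49.11·(+0.16160) / (0.059·(-0.87292)) = -2.3887 rad/s; magnitude 2.3887 rad/s.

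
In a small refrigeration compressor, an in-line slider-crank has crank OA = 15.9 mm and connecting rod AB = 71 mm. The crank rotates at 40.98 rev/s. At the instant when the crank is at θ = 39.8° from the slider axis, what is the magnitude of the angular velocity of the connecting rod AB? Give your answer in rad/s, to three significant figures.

ω = 257.5 rad/s (converted from 40.98 rev/s).
The rod makes angle φ with the slider axis where L sinφ = r sinθ; differentiating, L cosφ·φ̇ = r ω cosθ.
L cosφ = √(L² − r² sin²θ) = 0.070267 m.
|ω_rod| = r ω |cosθ| / √(L² − r² sin²θ) = 0.0159·257.5·0.76828/0.070267 = 44.763 rad/s.

44.8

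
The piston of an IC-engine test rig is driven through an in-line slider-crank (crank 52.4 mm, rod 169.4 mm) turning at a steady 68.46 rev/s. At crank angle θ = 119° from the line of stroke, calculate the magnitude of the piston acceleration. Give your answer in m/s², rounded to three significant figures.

ω = 2π·68.5 = 430.1 rad/s
x(θ) = r cosθ + √(L² − r² sin²θ); with ω constant, a = ω²·d²x/dθ².
d²x/dθ² = −r cosθ − r²(cos2θ)/√u − r⁴ sin²2θ/(4u^{3/2}),  u = L² − r² sin²θ = 0.026596 m².
Substituting r = 0.0524 m, L = 0.1694 m, θ = 119°: d²x/dθ² = +0.034014 m.
a = ω²·d²x/dθ² = (430.1)²·(+0.034014) = +6293.4 m/s²;  |a| = 6293.4 m/s².

6290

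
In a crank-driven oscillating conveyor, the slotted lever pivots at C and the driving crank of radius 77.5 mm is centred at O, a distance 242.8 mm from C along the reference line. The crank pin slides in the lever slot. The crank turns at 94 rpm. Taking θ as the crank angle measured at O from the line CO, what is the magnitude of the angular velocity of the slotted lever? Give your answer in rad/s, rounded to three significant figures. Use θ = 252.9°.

0.0864

ω = 9.844 rad/s (from 94 rpm).
Crank pin A relative to C: A = (d + r cosθ, r sinθ); lever angle φ = atan2(r sinθ, d + r cosθ).
Differentiating tanφ: φ̇ = rω(d cosθ + r)/(d² + r² + 2dr cosθ).
d² + r² + 2dr cosθ = |CA|² = 0.0538922 m²;  d cosθ + r = +0.006107 m.
|ω_lever| = |0.0775·9.844·+0.006107| / 0.0538922 = 0.086449 rad/s.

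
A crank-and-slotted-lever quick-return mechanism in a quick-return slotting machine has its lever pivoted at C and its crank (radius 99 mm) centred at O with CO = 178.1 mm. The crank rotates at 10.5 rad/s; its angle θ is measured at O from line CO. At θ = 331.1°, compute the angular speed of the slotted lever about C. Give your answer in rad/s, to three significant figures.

3.66

ω = 10.5 rad/s
Crank pin A relative to C: A = (d + r cosθ, r sinθ); lever angle φ = atan2(r sinθ, d + r cosθ).
Differentiating tanφ: φ̇ = rω(d cosθ + r)/(d² + r² + 2dr cosθ).
d² + r² + 2dr cosθ = |CA|² = 0.0723928 m²;  d cosθ + r = +0.25492 m.
|ω_lever| = |0.099·10.5·+0.25492| / 0.0723928 = 3.6604 rad/s.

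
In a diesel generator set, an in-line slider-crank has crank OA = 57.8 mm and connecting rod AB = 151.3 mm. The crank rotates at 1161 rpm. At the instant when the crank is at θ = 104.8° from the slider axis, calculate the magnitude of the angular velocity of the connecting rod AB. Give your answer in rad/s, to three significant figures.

ω = 121.6 rad/s (converted from 1161 rpm).
The rod makes angle φ with the slider axis where L sinφ = r sinθ; differentiating, L cosφ·φ̇ = r ω cosθ.
L cosφ = √(L² − r² sin²θ) = 0.1406 m.
|ω_rod| = r ω |cosθ| / √(L² − r² sin²θ) = 0.0578·121.6·0.25545/0.1406 = 12.767 rad/s.

12.8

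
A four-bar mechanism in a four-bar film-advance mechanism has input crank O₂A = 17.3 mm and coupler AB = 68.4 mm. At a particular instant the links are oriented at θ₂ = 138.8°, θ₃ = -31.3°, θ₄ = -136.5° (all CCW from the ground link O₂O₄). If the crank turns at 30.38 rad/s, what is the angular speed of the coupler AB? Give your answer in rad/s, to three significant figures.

7.93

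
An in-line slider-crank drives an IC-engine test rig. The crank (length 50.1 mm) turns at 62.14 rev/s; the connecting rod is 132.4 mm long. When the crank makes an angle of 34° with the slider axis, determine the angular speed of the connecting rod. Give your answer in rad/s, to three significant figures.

125

ω = 390.4 rad/s (converted from 62.14 rev/s).
The rod makes angle φ with the slider axis where L sinφ = r sinθ; differentiating, L cosφ·φ̇ = r ω cosθ.
L cosφ = √(L² − r² sin²θ) = 0.1294 m.
|ω_rod| = r ω |cosθ| / √(L² − r² sin²θ) = 0.0501·390.4·0.82904/0.1294 = 125.32 rad/s.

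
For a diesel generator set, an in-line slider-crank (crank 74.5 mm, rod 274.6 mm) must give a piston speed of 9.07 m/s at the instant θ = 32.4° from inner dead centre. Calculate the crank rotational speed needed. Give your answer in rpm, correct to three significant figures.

For an in-line slider-crank, |v_piston| = rω|sinθ|·[1 + r cosθ/√(L² − r² sin²θ)].
With r = 0.0745 m, L = 0.2746 m, θ = 32.4°: the bracketed kinematic factor |dx/dθ| = 0.049162 m.
ω = v/|dx/dθ| = 9.07/0.049162 = 184.49 rad/s.
N = 60ω/(2π) = 1761.8 rpm.

1760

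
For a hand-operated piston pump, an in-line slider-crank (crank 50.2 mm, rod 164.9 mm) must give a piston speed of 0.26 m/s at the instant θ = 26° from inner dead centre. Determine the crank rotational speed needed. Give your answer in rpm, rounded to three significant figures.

For an in-line slider-crank, |v_piston| = rω|sinθ|·[1 + r cosθ/√(L² − r² sin²θ)].
With r = 0.0502 m, L = 0.1649 m, θ = 26°: the bracketed kinematic factor |dx/dθ| = 0.028082 m.
ω = v/|dx/dθ| = 0.26/0.028082 = 9.2586 rad/s.
N = 60ω/(2π) = 88.414 rpm.

88.4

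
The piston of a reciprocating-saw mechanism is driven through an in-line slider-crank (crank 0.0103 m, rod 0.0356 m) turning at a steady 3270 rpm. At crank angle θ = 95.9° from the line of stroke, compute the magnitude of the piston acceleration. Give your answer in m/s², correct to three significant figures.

ω = 2π·3270/60 = 342.4 rad/s
x(θ) = r cosθ + √(L² − r² sin²θ); with ω constant, a = ω²·d²x/dθ².
d²x/dθ² = −r cosθ − r²(cos2θ)/√u − r⁴ sin²2θ/(4u^{3/2}),  u = L² − r² sin²θ = 0.00116239 m².
Substituting r = 0.0103 m, L = 0.0356 m, θ = 95.9°: d²x/dθ² = +0.0041017 m.
a = ω²·d²x/dθ² = (342.4)²·(+0.0041017) = +480.97 m/s²;  |a| = 480.97 m/s².

481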